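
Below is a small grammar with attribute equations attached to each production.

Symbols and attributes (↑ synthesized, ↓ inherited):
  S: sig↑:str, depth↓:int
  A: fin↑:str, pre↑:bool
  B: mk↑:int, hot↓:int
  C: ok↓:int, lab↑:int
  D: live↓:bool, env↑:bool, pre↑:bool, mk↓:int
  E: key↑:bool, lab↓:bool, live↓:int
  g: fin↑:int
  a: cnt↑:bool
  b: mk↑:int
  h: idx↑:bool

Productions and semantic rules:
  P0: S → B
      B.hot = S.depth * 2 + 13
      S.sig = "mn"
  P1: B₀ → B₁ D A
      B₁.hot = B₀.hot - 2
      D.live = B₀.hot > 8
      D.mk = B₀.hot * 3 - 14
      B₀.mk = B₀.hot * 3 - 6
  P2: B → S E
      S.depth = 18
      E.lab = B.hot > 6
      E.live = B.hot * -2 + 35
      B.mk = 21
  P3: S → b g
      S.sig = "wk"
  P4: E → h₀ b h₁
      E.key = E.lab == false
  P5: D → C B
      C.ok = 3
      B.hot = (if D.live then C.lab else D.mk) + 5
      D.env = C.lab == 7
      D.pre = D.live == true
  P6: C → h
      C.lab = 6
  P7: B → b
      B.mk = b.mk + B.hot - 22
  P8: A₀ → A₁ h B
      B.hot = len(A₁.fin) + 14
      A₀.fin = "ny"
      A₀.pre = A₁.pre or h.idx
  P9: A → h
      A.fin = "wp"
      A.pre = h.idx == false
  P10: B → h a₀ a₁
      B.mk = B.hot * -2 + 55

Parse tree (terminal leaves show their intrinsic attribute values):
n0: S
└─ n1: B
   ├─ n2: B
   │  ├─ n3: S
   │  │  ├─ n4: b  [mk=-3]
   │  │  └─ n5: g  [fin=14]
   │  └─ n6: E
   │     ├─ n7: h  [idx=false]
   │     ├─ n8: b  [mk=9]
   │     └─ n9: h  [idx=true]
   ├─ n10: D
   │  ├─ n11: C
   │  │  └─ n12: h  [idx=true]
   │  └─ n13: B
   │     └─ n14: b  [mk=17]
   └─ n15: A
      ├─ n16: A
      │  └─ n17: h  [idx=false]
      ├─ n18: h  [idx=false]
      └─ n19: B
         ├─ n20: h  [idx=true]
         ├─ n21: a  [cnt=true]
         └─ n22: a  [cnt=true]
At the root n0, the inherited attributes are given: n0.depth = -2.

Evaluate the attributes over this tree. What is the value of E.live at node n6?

21

1. n0.depth = -2  [given at root]
2. n1.hot = 9  [S.depth * 2 + 13]
3. n2.hot = 7  [B₀.hot - 2]
4. n3.depth = 18  [18]
5. n4.mk = -3  [terminal]
6. n5.fin = 14  [terminal]
7. n3.sig = "wk"  ["wk"]
8. n6.lab = true  [B.hot > 6]
9. n6.live = 21  [B.hot * -2 + 35]
10. n7.idx = false  [terminal]
11. n8.mk = 9  [terminal]
12. n9.idx = true  [terminal]
13. n6.key = false  [E.lab == false]
14. n2.mk = 21  [21]
15. n10.live = true  [B₀.hot > 8]
16. n10.mk = 13  [B₀.hot * 3 - 14]
17. n11.ok = 3  [3]
18. n12.idx = true  [terminal]
19. n11.lab = 6  [6]
20. n13.hot = 11  [(if D.live then C.lab else D.mk) + 5]
21. n14.mk = 17  [terminal]
22. n13.mk = 6  [b.mk + B.hot - 22]
23. n10.env = false  [C.lab == 7]
24. n10.pre = true  [D.live == true]
25. n17.idx = false  [terminal]
26. n16.fin = "wp"  ["wp"]
27. n16.pre = true  [h.idx == false]
28. n18.idx = false  [terminal]
29. n19.hot = 16  [len(A₁.fin) + 14]
30. n20.idx = true  [terminal]
31. n21.cnt = true  [terminal]
32. n22.cnt = true  [terminal]
33. n19.mk = 23  [B.hot * -2 + 55]
34. n15.fin = "ny"  ["ny"]
35. n15.pre = true  [A₁.pre or h.idx]
36. n1.mk = 21  [B₀.hot * 3 - 6]
37. n0.sig = "mn"  ["mn"]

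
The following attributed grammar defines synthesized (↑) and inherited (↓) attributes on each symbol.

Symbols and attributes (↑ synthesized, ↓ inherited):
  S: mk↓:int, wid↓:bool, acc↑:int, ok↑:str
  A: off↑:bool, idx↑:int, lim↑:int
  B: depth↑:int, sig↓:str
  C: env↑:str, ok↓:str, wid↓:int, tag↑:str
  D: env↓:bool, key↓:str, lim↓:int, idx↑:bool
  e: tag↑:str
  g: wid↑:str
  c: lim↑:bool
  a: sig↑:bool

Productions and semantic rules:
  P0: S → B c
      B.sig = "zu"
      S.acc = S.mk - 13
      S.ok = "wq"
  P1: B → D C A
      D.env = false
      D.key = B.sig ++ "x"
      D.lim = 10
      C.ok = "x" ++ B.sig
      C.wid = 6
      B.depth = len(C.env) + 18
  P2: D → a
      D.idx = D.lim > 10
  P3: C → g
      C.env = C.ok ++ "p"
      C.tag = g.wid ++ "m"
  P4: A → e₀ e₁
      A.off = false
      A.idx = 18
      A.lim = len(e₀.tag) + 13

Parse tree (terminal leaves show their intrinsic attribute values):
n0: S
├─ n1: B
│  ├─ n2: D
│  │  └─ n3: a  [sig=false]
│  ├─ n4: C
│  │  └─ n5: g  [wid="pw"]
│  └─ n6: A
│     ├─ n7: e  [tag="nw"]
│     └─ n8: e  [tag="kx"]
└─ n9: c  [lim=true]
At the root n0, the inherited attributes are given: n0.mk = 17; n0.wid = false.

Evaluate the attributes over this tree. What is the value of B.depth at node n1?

22

1. n0.mk = 17  [given at root]
2. n0.wid = false  [given at root]
3. n1.sig = "zu"  ["zu"]
4. n2.env = false  [false]
5. n2.key = "zux"  [B.sig ++ "x"]
6. n2.lim = 10  [10]
7. n3.sig = false  [terminal]
8. n2.idx = false  [D.lim > 10]
9. n4.ok = "xzu"  ["x" ++ B.sig]
10. n4.wid = 6  [6]
11. n5.wid = "pw"  [terminal]
12. n4.env = "xzup"  [C.ok ++ "p"]
13. n4.tag = "pwm"  [g.wid ++ "m"]
14. n7.tag = "nw"  [terminal]
15. n8.tag = "kx"  [terminal]
16. n6.off = false  [false]
17. n6.idx = 18  [18]
18. n6.lim = 15  [len(e₀.tag) + 13]
19. n1.depth = 22  [len(C.env) + 18]
20. n9.lim = true  [terminal]
21. n0.acc = 4  [S.mk - 13]
22. n0.ok = "wq"  ["wq"]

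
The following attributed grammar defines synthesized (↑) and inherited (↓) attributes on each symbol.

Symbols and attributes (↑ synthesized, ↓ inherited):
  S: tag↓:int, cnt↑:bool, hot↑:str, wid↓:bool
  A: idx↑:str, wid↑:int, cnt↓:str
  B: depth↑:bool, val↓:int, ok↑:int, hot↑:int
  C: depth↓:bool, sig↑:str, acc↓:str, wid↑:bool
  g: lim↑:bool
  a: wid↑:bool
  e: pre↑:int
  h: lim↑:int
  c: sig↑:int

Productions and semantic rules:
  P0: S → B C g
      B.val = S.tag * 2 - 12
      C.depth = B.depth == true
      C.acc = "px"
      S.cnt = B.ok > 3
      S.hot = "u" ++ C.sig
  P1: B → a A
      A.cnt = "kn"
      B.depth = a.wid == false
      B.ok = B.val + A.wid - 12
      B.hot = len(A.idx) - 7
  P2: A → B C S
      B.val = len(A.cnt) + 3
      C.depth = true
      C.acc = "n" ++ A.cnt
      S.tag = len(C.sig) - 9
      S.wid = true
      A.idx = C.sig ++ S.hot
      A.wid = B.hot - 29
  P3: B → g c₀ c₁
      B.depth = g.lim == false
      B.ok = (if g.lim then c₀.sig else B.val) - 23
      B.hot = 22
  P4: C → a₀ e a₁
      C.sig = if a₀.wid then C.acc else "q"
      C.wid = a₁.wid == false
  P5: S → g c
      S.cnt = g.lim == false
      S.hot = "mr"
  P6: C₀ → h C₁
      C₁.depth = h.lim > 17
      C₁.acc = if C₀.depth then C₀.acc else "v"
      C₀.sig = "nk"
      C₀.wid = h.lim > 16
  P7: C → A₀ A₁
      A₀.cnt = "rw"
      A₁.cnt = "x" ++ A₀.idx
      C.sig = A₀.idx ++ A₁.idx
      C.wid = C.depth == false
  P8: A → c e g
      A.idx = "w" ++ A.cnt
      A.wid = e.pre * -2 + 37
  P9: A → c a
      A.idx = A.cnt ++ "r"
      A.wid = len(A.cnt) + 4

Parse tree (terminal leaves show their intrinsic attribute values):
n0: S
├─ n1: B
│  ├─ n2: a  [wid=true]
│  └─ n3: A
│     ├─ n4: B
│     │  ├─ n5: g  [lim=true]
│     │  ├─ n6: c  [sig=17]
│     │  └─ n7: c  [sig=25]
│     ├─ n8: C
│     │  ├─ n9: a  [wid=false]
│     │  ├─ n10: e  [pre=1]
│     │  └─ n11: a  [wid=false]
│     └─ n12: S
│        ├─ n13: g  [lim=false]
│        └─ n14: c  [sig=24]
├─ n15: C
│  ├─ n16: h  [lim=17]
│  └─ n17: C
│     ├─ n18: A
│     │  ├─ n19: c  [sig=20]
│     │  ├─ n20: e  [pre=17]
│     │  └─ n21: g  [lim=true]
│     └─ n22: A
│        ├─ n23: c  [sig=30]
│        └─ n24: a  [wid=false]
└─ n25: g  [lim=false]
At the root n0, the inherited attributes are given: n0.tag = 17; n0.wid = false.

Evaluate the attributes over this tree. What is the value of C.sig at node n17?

"wrwxwrwr"

1. n0.tag = 17  [given at root]
2. n0.wid = false  [given at root]
3. n1.val = 22  [S.tag * 2 - 12]
4. n2.wid = true  [terminal]
5. n3.cnt = "kn"  ["kn"]
6. n4.val = 5  [len(A.cnt) + 3]
7. n5.lim = true  [terminal]
8. n6.sig = 17  [terminal]
9. n7.sig = 25  [terminal]
10. n4.depth = false  [g.lim == false]
11. n4.ok = -6  [(if g.lim then c₀.sig else B.val) - 23]
12. n4.hot = 22  [22]
13. n8.depth = true  [true]
14. n8.acc = "nkn"  ["n" ++ A.cnt]
15. n9.wid = false  [terminal]
16. n10.pre = 1  [terminal]
17. n11.wid = false  [terminal]
18. n8.sig = "q"  [if a₀.wid then C.acc else "q"]
19. n8.wid = true  [a₁.wid == false]
20. n12.tag = -8  [len(C.sig) - 9]
21. n12.wid = true  [true]
22. n13.lim = false  [terminal]
23. n14.sig = 24  [terminal]
24. n12.cnt = true  [g.lim == false]
25. n12.hot = "mr"  ["mr"]
26. n3.idx = "qmr"  [C.sig ++ S.hot]
27. n3.wid = -7  [B.hot - 29]
28. n1.depth = false  [a.wid == false]
29. n1.ok = 3  [B.val + A.wid - 12]
30. n1.hot = -4  [len(A.idx) - 7]
31. n15.depth = false  [B.depth == true]
32. n15.acc = "px"  ["px"]
33. n16.lim = 17  [terminal]
34. n17.depth = false  [h.lim > 17]
35. n17.acc = "v"  [if C₀.depth then C₀.acc else "v"]
36. n18.cnt = "rw"  ["rw"]
37. n19.sig = 20  [terminal]
38. n20.pre = 17  [terminal]
39. n21.lim = true  [terminal]
40. n18.idx = "wrw"  ["w" ++ A.cnt]
41. n18.wid = 3  [e.pre * -2 + 37]
42. n22.cnt = "xwrw"  ["x" ++ A₀.idx]
43. n23.sig = 30  [terminal]
44. n24.wid = false  [terminal]
45. n22.idx = "xwrwr"  [A.cnt ++ "r"]
46. n22.wid = 8  [len(A.cnt) + 4]
47. n17.sig = "wrwxwrwr"  [A₀.idx ++ A₁.idx]
48. n17.wid = true  [C.depth == false]
49. n15.sig = "nk"  ["nk"]
50. n15.wid = true  [h.lim > 16]
51. n25.lim = false  [terminal]
52. n0.cnt = false  [B.ok > 3]
53. n0.hot = "unk"  ["u" ++ C.sig]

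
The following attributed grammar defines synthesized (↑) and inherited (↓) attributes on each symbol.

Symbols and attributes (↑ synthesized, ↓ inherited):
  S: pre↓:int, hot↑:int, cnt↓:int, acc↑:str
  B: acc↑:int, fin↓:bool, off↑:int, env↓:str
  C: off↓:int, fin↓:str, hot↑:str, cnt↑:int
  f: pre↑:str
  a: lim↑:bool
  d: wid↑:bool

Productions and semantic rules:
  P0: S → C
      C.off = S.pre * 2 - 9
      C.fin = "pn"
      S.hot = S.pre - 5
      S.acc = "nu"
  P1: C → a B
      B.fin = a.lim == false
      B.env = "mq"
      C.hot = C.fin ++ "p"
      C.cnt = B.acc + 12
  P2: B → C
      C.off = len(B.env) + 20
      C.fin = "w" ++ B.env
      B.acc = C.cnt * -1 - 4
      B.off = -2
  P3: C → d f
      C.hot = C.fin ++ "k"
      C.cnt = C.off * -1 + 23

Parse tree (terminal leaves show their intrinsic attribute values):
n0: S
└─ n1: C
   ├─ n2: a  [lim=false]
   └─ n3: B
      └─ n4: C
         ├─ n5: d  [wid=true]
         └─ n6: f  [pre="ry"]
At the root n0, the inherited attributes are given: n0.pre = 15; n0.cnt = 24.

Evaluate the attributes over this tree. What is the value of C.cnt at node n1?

1. n0.pre = 15  [given at root]
2. n0.cnt = 24  [given at root]
3. n1.off = 21  [S.pre * 2 - 9]
4. n1.fin = "pn"  ["pn"]
5. n2.lim = false  [terminal]
6. n3.fin = true  [a.lim == false]
7. n3.env = "mq"  ["mq"]
8. n4.off = 22  [len(B.env) + 20]
9. n4.fin = "wmq"  ["w" ++ B.env]
10. n5.wid = true  [terminal]
11. n6.pre = "ry"  [terminal]
12. n4.hot = "wmqk"  [C.fin ++ "k"]
13. n4.cnt = 1  [C.off * -1 + 23]
14. n3.acc = -5  [C.cnt * -1 - 4]
15. n3.off = -2  [-2]
16. n1.hot = "pnp"  [C.fin ++ "p"]
17. n1.cnt = 7  [B.acc + 12]
18. n0.hot = 10  [S.pre - 5]
19. n0.acc = "nu"  ["nu"]

7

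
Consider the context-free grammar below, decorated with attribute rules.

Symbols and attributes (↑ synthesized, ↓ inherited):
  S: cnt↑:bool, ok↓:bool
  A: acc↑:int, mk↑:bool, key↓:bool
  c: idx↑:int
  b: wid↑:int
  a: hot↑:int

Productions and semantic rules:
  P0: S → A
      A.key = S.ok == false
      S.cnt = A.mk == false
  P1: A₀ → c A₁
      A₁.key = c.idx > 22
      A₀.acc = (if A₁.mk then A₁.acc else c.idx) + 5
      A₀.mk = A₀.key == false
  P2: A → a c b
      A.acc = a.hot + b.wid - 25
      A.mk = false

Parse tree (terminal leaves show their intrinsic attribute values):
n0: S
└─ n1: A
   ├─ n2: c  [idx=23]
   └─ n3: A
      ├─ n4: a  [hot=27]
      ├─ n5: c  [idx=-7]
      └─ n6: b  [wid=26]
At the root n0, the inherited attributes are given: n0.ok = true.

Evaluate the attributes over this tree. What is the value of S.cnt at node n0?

false

1. n0.ok = true  [given at root]
2. n1.key = false  [S.ok == false]
3. n2.idx = 23  [terminal]
4. n3.key = true  [c.idx > 22]
5. n4.hot = 27  [terminal]
6. n5.idx = -7  [terminal]
7. n6.wid = 26  [terminal]
8. n3.acc = 28  [a.hot + b.wid - 25]
9. n3.mk = false  [false]
10. n1.acc = 28  [(if A₁.mk then A₁.acc else c.idx) + 5]
11. n1.mk = true  [A₀.key == false]
12. n0.cnt = false  [A.mk == false]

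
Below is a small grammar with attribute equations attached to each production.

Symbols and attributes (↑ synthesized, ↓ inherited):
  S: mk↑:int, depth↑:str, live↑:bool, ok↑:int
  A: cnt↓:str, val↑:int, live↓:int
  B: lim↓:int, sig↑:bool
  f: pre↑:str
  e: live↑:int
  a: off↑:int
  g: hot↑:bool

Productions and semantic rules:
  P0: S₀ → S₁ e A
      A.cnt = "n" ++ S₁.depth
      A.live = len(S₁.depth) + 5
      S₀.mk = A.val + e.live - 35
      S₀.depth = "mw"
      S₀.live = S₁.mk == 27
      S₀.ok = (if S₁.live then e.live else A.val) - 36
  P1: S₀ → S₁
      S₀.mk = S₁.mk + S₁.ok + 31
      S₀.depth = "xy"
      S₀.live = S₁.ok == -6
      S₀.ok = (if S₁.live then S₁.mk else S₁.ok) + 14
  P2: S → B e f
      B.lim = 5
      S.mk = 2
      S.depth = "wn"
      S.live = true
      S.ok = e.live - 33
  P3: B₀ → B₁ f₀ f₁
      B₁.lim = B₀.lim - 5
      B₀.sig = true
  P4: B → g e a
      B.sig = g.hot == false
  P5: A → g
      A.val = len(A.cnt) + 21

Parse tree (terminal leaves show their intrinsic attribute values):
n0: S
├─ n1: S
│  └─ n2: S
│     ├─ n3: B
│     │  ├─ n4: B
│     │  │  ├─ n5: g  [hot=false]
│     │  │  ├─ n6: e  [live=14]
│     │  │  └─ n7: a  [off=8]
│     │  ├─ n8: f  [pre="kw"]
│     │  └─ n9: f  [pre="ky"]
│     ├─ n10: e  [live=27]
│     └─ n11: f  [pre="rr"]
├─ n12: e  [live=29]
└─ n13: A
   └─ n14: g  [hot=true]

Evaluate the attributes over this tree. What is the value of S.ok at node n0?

-7

1. n3.lim = 5  [5]
2. n4.lim = 0  [B₀.lim - 5]
3. n5.hot = false  [terminal]
4. n6.live = 14  [terminal]
5. n7.off = 8  [terminal]
6. n4.sig = true  [g.hot == false]
7. n8.pre = "kw"  [terminal]
8. n9.pre = "ky"  [terminal]
9. n3.sig = true  [true]
10. n10.live = 27  [terminal]
11. n11.pre = "rr"  [terminal]
12. n2.mk = 2  [2]
13. n2.depth = "wn"  ["wn"]
14. n2.live = true  [true]
15. n2.ok = -6  [e.live - 33]
16. n1.mk = 27  [S₁.mk + S₁.ok + 31]
17. n1.depth = "xy"  ["xy"]
18. n1.live = true  [S₁.ok == -6]
19. n1.ok = 16  [(if S₁.live then S₁.mk else S₁.ok) + 14]
20. n12.live = 29  [terminal]
21. n13.cnt = "nxy"  ["n" ++ S₁.depth]
22. n13.live = 7  [len(S₁.depth) + 5]
23. n14.hot = true  [terminal]
24. n13.val = 24  [len(A.cnt) + 21]
25. n0.mk = 18  [A.val + e.live - 35]
26. n0.depth = "mw"  ["mw"]
27. n0.live = true  [S₁.mk == 27]
28. n0.ok = -7  [(if S₁.live then e.live else A.val) - 36]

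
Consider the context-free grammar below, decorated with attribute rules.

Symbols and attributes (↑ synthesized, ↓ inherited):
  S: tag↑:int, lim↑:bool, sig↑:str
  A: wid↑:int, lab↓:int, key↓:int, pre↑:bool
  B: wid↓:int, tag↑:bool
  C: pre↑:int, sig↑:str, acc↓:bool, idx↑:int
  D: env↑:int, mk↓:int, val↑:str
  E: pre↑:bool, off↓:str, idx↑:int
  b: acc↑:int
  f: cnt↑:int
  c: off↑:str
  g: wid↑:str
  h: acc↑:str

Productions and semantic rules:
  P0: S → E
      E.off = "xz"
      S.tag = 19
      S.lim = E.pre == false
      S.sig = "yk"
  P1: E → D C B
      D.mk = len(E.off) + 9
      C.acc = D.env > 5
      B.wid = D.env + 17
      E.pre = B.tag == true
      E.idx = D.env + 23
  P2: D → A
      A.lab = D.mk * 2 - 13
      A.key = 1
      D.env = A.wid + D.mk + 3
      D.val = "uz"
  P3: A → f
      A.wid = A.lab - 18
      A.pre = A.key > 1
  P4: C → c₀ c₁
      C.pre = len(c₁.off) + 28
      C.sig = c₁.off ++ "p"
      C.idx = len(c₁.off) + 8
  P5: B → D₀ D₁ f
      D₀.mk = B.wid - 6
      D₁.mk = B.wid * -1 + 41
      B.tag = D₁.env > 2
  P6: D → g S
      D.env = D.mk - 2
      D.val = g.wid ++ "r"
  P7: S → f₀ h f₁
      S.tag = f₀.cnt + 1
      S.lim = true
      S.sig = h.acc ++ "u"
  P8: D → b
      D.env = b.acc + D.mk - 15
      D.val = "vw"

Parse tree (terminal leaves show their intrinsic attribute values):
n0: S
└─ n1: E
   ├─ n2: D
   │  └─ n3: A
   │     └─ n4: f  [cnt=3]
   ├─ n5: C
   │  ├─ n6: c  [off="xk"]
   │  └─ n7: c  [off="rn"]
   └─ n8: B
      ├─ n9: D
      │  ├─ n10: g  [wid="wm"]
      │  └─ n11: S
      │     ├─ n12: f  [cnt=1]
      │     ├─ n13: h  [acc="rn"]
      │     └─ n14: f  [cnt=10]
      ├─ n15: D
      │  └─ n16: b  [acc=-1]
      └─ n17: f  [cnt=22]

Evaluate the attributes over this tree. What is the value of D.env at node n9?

14

1. n1.off = "xz"  ["xz"]
2. n2.mk = 11  [len(E.off) + 9]
3. n3.lab = 9  [D.mk * 2 - 13]
4. n3.key = 1  [1]
5. n4.cnt = 3  [terminal]
6. n3.wid = -9  [A.lab - 18]
7. n3.pre = false  [A.key > 1]
8. n2.env = 5  [A.wid + D.mk + 3]
9. n2.val = "uz"  ["uz"]
10. n5.acc = false  [D.env > 5]
11. n6.off = "xk"  [terminal]
12. n7.off = "rn"  [terminal]
13. n5.pre = 30  [len(c₁.off) + 28]
14. n5.sig = "rnp"  [c₁.off ++ "p"]
15. n5.idx = 10  [len(c₁.off) + 8]
16. n8.wid = 22  [D.env + 17]
17. n9.mk = 16  [B.wid - 6]
18. n10.wid = "wm"  [terminal]
19. n12.cnt = 1  [terminal]
20. n13.acc = "rn"  [terminal]
21. n14.cnt = 10  [terminal]
22. n11.tag = 2  [f₀.cnt + 1]
23. n11.lim = true  [true]
24. n11.sig = "rnu"  [h.acc ++ "u"]
25. n9.env = 14  [D.mk - 2]
26. n9.val = "wmr"  [g.wid ++ "r"]
27. n15.mk = 19  [B.wid * -1 + 41]
28. n16.acc = -1  [terminal]
29. n15.env = 3  [b.acc + D.mk - 15]
30. n15.val = "vw"  ["vw"]
31. n17.cnt = 22  [terminal]
32. n8.tag = true  [D₁.env > 2]
33. n1.pre = true  [B.tag == true]
34. n1.idx = 28  [D.env + 23]
35. n0.tag = 19  [19]
36. n0.lim = false  [E.pre == false]
37. n0.sig = "yk"  ["yk"]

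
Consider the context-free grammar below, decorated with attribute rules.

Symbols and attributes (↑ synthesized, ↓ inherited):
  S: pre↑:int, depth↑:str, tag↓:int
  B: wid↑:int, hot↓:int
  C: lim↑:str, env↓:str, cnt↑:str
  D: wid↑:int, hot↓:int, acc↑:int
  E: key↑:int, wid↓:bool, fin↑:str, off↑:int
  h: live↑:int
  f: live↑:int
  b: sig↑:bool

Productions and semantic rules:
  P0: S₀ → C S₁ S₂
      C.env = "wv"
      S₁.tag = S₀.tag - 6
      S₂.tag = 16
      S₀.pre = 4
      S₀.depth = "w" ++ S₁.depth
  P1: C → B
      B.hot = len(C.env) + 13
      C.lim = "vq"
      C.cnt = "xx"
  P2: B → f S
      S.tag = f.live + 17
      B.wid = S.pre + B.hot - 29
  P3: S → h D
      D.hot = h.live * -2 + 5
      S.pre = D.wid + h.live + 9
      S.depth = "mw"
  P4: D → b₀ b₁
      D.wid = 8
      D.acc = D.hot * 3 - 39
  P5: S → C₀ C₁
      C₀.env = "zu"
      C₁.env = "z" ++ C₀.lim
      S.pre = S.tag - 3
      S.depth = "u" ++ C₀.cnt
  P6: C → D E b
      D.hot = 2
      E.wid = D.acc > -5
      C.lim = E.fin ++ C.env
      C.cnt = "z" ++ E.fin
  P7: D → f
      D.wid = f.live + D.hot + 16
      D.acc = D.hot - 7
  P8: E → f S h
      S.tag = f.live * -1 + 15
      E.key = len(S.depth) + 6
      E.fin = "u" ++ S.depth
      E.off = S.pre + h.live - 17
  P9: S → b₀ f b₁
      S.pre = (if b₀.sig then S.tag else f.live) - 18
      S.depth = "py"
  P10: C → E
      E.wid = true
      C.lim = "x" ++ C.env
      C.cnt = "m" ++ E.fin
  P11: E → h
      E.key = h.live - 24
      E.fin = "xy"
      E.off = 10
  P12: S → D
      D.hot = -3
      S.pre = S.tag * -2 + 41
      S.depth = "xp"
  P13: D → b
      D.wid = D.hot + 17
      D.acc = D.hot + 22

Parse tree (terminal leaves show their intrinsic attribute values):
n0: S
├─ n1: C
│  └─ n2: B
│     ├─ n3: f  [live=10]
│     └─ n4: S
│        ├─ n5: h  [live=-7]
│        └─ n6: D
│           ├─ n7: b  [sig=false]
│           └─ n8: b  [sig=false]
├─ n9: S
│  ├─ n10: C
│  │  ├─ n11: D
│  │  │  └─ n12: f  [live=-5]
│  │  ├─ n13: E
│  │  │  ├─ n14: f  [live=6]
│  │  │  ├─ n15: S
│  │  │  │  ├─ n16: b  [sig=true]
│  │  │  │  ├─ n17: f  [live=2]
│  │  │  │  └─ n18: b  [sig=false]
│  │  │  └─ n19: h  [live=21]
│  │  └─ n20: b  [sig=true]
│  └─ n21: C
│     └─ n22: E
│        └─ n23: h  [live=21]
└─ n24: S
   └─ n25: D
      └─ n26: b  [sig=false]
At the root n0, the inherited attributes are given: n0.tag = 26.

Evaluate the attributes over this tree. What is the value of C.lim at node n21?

"xzupyzu"

1. n0.tag = 26  [given at root]
2. n1.env = "wv"  ["wv"]
3. n2.hot = 15  [len(C.env) + 13]
4. n3.live = 10  [terminal]
5. n4.tag = 27  [f.live + 17]
6. n5.live = -7  [terminal]
7. n6.hot = 19  [h.live * -2 + 5]
8. n7.sig = false  [terminal]
9. n8.sig = false  [terminal]
10. n6.wid = 8  [8]
11. n6.acc = 18  [D.hot * 3 - 39]
12. n4.pre = 10  [D.wid + h.live + 9]
13. n4.depth = "mw"  ["mw"]
14. n2.wid = -4  [S.pre + B.hot - 29]
15. n1.lim = "vq"  ["vq"]
16. n1.cnt = "xx"  ["xx"]
17. n9.tag = 20  [S₀.tag - 6]
18. n10.env = "zu"  ["zu"]
19. n11.hot = 2  [2]
20. n12.live = -5  [terminal]
21. n11.wid = 13  [f.live + D.hot + 16]
22. n11.acc = -5  [D.hot - 7]
23. n13.wid = false  [D.acc > -5]
24. n14.live = 6  [terminal]
25. n15.tag = 9  [f.live * -1 + 15]
26. n16.sig = true  [terminal]
27. n17.live = 2  [terminal]
28. n18.sig = false  [terminal]
29. n15.pre = -9  [(if b₀.sig then S.tag else f.live) - 18]
30. n15.depth = "py"  ["py"]
31. n19.live = 21  [terminal]
32. n13.key = 8  [len(S.depth) + 6]
33. n13.fin = "upy"  ["u" ++ S.depth]
34. n13.off = -5  [S.pre + h.live - 17]
35. n20.sig = true  [terminal]
36. n10.lim = "upyzu"  [E.fin ++ C.env]
37. n10.cnt = "zupy"  ["z" ++ E.fin]
38. n21.env = "zupyzu"  ["z" ++ C₀.lim]
39. n22.wid = true  [true]
40. n23.live = 21  [terminal]
41. n22.key = -3  [h.live - 24]
42. n22.fin = "xy"  ["xy"]
43. n22.off = 10  [10]
44. n21.lim = "xzupyzu"  ["x" ++ C.env]
45. n21.cnt = "mxy"  ["m" ++ E.fin]
46. n9.pre = 17  [S.tag - 3]
47. n9.depth = "uzupy"  ["u" ++ C₀.cnt]
48. n24.tag = 16  [16]
49. n25.hot = -3  [-3]
50. n26.sig = false  [terminal]
51. n25.wid = 14  [D.hot + 17]
52. n25.acc = 19  [D.hot + 22]
53. n24.pre = 9  [S.tag * -2 + 41]
54. n24.depth = "xp"  ["xp"]
55. n0.pre = 4  [4]
56. n0.depth = "wuzupy"  ["w" ++ S₁.depth]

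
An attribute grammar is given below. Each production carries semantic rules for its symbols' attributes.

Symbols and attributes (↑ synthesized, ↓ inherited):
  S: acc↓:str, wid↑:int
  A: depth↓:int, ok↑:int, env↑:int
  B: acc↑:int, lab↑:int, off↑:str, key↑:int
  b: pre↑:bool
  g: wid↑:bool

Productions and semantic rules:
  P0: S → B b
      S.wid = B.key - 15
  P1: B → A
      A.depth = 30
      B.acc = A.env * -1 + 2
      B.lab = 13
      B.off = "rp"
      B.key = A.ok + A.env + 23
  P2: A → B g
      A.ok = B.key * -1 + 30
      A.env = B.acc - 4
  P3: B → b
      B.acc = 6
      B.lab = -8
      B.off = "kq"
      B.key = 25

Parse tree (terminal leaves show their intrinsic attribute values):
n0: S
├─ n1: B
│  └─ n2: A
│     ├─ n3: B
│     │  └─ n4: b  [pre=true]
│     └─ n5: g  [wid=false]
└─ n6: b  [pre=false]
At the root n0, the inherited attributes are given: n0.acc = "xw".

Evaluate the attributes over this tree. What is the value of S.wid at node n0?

15

1. n0.acc = "xw"  [given at root]
2. n2.depth = 30  [30]
3. n4.pre = true  [terminal]
4. n3.acc = 6  [6]
5. n3.lab = -8  [-8]
6. n3.off = "kq"  ["kq"]
7. n3.key = 25  [25]
8. n5.wid = false  [terminal]
9. n2.ok = 5  [B.key * -1 + 30]
10. n2.env = 2  [B.acc - 4]
11. n1.acc = 0  [A.env * -1 + 2]
12. n1.lab = 13  [13]
13. n1.off = "rp"  ["rp"]
14. n1.key = 30  [A.ok + A.env + 23]
15. n6.pre = false  [terminal]
16. n0.wid = 15  [B.key - 15]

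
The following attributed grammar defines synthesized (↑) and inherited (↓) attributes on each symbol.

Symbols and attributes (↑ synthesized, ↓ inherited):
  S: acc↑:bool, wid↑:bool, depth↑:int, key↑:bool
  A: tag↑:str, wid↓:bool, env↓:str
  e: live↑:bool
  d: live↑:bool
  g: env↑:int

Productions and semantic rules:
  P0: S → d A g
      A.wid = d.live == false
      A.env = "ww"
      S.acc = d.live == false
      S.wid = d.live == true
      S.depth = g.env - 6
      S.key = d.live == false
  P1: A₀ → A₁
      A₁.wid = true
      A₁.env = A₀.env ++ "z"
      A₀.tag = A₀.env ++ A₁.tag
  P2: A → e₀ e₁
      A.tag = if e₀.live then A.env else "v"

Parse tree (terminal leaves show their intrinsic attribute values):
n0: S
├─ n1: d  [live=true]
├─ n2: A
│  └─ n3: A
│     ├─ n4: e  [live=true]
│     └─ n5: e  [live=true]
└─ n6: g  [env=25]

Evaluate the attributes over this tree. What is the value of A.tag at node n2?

"wwwwz"

1. n1.live = true  [terminal]
2. n2.wid = false  [d.live == false]
3. n2.env = "ww"  ["ww"]
4. n3.wid = true  [true]
5. n3.env = "wwz"  [A₀.env ++ "z"]
6. n4.live = true  [terminal]
7. n5.live = true  [terminal]
8. n3.tag = "wwz"  [if e₀.live then A.env else "v"]
9. n2.tag = "wwwwz"  [A₀.env ++ A₁.tag]
10. n6.env = 25  [terminal]
11. n0.acc = false  [d.live == false]
12. n0.wid = true  [d.live == true]
13. n0.depth = 19  [g.env - 6]
14. n0.key = false  [d.live == false]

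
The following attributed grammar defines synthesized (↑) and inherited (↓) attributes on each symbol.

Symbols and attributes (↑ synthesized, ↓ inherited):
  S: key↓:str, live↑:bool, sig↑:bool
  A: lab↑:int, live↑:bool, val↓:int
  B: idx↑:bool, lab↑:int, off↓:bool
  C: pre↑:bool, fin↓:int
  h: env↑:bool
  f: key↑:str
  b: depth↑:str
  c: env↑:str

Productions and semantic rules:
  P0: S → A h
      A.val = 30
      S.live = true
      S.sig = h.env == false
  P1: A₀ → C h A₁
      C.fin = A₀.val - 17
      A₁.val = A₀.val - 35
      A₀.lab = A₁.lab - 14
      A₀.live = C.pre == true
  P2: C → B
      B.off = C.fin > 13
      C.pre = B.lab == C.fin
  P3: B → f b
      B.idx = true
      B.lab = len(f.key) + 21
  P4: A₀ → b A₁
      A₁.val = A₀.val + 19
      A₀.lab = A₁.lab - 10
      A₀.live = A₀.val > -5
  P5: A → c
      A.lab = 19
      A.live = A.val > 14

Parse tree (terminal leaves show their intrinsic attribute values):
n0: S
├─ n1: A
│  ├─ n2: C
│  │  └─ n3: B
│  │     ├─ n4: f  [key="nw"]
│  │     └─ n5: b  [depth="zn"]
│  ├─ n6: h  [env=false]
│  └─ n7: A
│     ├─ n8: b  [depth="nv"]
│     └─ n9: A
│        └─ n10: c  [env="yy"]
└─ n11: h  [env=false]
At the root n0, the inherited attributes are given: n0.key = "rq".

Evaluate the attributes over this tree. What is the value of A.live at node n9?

1. n0.key = "rq"  [given at root]
2. n1.val = 30  [30]
3. n2.fin = 13  [A₀.val - 17]
4. n3.off = false  [C.fin > 13]
5. n4.key = "nw"  [terminal]
6. n5.depth = "zn"  [terminal]
7. n3.idx = true  [true]
8. n3.lab = 23  [len(f.key) + 21]
9. n2.pre = false  [B.lab == C.fin]
10. n6.env = false  [terminal]
11. n7.val = -5  [A₀.val - 35]
12. n8.depth = "nv"  [terminal]
13. n9.val = 14  [A₀.val + 19]
14. n10.env = "yy"  [terminal]
15. n9.lab = 19  [19]
16. n9.live = false  [A.val > 14]
17. n7.lab = 9  [A₁.lab - 10]
18. n7.live = false  [A₀.val > -5]
19. n1.lab = -5  [A₁.lab - 14]
20. n1.live = false  [C.pre == true]
21. n11.env = false  [terminal]
22. n0.live = true  [true]
23. n0.sig = true  [h.env == false]

false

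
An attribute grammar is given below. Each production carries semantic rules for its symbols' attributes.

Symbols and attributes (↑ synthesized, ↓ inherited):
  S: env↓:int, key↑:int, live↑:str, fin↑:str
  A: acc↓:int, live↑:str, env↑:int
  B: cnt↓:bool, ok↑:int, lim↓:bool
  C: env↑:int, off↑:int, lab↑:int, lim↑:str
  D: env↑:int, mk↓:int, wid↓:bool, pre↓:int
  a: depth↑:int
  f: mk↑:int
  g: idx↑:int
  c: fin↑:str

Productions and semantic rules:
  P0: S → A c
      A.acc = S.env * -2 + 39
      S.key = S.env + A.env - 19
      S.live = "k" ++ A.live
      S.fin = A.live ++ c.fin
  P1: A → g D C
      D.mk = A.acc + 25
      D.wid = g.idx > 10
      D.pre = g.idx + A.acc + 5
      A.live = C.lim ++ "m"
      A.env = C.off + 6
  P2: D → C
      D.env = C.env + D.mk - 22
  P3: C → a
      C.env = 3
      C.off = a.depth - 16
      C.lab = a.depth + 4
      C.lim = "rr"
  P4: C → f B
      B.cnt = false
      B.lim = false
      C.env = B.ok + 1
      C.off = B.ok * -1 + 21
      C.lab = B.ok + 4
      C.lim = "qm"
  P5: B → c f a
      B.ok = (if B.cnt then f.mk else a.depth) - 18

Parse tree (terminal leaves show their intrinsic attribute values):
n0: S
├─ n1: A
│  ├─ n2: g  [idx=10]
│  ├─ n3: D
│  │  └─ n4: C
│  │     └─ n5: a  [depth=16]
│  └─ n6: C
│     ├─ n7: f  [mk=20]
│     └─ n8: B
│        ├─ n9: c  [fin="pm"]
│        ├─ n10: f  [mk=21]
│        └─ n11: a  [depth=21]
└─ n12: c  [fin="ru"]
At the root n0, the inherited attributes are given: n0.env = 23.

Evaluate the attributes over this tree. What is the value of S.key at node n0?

1. n0.env = 23  [given at root]
2. n1.acc = -7  [S.env * -2 + 39]
3. n2.idx = 10  [terminal]
4. n3.mk = 18  [A.acc + 25]
5. n3.wid = false  [g.idx > 10]
6. n3.pre = 8  [g.idx + A.acc + 5]
7. n5.depth = 16  [terminal]
8. n4.env = 3  [3]
9. n4.off = 0  [a.depth - 16]
10. n4.lab = 20  [a.depth + 4]
11. n4.lim = "rr"  ["rr"]
12. n3.env = -1  [C.env + D.mk - 22]
13. n7.mk = 20  [terminal]
14. n8.cnt = false  [false]
15. n8.lim = false  [false]
16. n9.fin = "pm"  [terminal]
17. n10.mk = 21  [terminal]
18. n11.depth = 21  [terminal]
19. n8.ok = 3  [(if B.cnt then f.mk else a.depth) - 18]
20. n6.env = 4  [B.ok + 1]
21. n6.off = 18  [B.ok * -1 + 21]
22. n6.lab = 7  [B.ok + 4]
23. n6.lim = "qm"  ["qm"]
24. n1.live = "qmm"  [C.lim ++ "m"]
25. n1.env = 24  [C.off + 6]
26. n12.fin = "ru"  [terminal]
27. n0.key = 28  [S.env + A.env - 19]
28. n0.live = "kqmm"  ["k" ++ A.live]
29. n0.fin = "qmmru"  [A.live ++ c.fin]

28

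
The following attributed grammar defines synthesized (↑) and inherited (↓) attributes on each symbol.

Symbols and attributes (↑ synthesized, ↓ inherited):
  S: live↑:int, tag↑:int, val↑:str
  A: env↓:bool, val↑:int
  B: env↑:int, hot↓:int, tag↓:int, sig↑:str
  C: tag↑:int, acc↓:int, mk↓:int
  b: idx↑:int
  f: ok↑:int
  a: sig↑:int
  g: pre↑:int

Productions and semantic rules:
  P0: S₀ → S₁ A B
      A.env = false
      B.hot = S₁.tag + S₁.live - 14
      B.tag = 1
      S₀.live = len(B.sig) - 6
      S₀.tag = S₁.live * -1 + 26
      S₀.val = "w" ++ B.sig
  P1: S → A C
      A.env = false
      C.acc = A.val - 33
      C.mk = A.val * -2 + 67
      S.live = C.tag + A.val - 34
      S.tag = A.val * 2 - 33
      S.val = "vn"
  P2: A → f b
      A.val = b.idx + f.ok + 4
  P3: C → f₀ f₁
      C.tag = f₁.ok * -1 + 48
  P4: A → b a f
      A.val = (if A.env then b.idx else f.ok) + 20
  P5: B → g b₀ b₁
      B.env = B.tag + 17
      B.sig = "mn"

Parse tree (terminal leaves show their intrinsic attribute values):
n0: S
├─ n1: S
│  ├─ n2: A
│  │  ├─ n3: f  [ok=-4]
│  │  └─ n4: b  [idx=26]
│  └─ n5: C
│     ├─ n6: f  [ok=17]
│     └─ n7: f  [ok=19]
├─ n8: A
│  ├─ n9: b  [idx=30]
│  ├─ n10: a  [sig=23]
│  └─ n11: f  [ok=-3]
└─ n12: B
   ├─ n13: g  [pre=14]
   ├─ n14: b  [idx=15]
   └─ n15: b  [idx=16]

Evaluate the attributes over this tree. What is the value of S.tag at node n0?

5

1. n2.env = false  [false]
2. n3.ok = -4  [terminal]
3. n4.idx = 26  [terminal]
4. n2.val = 26  [b.idx + f.ok + 4]
5. n5.acc = -7  [A.val - 33]
6. n5.mk = 15  [A.val * -2 + 67]
7. n6.ok = 17  [terminal]
8. n7.ok = 19  [terminal]
9. n5.tag = 29  [f₁.ok * -1 + 48]
10. n1.live = 21  [C.tag + A.val - 34]
11. n1.tag = 19  [A.val * 2 - 33]
12. n1.val = "vn"  ["vn"]
13. n8.env = false  [false]
14. n9.idx = 30  [terminal]
15. n10.sig = 23  [terminal]
16. n11.ok = -3  [terminal]
17. n8.val = 17  [(if A.env then b.idx else f.ok) + 20]
18. n12.hot = 26  [S₁.tag + S₁.live - 14]
19. n12.tag = 1  [1]
20. n13.pre = 14  [terminal]
21. n14.idx = 15  [terminal]
22. n15.idx = 16  [terminal]
23. n12.env = 18  [B.tag + 17]
24. n12.sig = "mn"  ["mn"]
25. n0.live = -4  [len(B.sig) - 6]
26. n0.tag = 5  [S₁.live * -1 + 26]
27. n0.val = "wmn"  ["w" ++ B.sig]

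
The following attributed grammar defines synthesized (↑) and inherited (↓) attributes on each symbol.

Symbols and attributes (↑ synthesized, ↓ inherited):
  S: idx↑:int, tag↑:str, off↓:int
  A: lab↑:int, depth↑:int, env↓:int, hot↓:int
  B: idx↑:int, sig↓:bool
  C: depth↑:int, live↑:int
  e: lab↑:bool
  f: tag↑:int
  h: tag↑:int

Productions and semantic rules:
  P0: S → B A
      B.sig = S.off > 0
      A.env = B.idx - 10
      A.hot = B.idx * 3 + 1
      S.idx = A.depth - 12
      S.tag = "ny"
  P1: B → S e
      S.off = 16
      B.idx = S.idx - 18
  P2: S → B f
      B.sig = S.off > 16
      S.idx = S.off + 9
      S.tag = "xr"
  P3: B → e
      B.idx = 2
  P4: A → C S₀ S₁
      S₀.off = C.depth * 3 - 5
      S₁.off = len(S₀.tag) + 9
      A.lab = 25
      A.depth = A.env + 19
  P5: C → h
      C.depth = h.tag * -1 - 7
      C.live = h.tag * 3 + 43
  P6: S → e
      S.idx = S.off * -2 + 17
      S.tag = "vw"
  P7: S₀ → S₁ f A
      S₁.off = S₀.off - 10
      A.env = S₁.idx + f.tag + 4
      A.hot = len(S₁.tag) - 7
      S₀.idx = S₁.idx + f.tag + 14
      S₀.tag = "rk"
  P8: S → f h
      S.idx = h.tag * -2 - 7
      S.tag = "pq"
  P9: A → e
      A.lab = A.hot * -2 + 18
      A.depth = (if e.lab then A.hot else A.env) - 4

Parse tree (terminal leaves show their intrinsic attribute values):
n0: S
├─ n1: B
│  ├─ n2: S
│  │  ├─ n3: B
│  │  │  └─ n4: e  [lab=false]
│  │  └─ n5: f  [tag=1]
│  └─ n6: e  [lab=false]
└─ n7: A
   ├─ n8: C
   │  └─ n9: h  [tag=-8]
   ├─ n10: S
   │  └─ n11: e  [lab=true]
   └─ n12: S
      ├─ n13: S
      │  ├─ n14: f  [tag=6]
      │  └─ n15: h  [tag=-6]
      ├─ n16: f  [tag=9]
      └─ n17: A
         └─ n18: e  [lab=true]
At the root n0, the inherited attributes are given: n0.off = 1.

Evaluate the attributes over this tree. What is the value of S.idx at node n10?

21

1. n0.off = 1  [given at root]
2. n1.sig = true  [S.off > 0]
3. n2.off = 16  [16]
4. n3.sig = false  [S.off > 16]
5. n4.lab = false  [terminal]
6. n3.idx = 2  [2]
7. n5.tag = 1  [terminal]
8. n2.idx = 25  [S.off + 9]
9. n2.tag = "xr"  ["xr"]
10. n6.lab = false  [terminal]
11. n1.idx = 7  [S.idx - 18]
12. n7.env = -3  [B.idx - 10]
13. n7.hot = 22  [B.idx * 3 + 1]
14. n9.tag = -8  [terminal]
15. n8.depth = 1  [h.tag * -1 - 7]
16. n8.live = 19  [h.tag * 3 + 43]
17. n10.off = -2  [C.depth * 3 - 5]
18. n11.lab = true  [terminal]
19. n10.idx = 21  [S.off * -2 + 17]
20. n10.tag = "vw"  ["vw"]
21. n12.off = 11  [len(S₀.tag) + 9]
22. n13.off = 1  [S₀.off - 10]
23. n14.tag = 6  [terminal]
24. n15.tag = -6  [terminal]
25. n13.idx = 5  [h.tag * -2 - 7]
26. n13.tag = "pq"  ["pq"]
27. n16.tag = 9  [terminal]
28. n17.env = 18  [S₁.idx + f.tag + 4]
29. n17.hot = -5  [len(S₁.tag) - 7]
30. n18.lab = true  [terminal]
31. n17.lab = 28  [A.hot * -2 + 18]
32. n17.depth = -9  [(if e.lab then A.hot else A.env) - 4]
33. n12.idx = 28  [S₁.idx + f.tag + 14]
34. n12.tag = "rk"  ["rk"]
35. n7.lab = 25  [25]
36. n7.depth = 16  [A.env + 19]
37. n0.idx = 4  [A.depth - 12]
38. n0.tag = "ny"  ["ny"]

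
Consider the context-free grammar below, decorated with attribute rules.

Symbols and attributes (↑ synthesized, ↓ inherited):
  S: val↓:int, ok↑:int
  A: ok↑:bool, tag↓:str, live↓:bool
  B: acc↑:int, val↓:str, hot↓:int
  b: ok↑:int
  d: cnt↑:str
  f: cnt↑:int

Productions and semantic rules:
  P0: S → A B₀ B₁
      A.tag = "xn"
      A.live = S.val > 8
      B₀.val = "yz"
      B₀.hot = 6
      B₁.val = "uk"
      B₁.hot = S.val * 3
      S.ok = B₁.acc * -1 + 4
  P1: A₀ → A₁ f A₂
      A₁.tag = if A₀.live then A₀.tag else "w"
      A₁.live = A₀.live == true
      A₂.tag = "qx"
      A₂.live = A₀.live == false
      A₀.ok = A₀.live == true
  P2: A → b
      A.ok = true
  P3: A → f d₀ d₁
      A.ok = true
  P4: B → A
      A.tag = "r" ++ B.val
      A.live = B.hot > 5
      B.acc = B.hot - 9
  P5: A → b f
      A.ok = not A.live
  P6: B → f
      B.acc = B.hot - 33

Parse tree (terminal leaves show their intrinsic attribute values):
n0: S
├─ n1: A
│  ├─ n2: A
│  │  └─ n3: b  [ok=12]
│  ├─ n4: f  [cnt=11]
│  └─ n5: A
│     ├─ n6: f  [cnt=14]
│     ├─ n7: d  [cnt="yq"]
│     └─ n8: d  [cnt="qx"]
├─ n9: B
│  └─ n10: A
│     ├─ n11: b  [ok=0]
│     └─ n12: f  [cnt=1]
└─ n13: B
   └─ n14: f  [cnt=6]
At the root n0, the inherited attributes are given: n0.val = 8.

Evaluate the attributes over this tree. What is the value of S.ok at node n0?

1. n0.val = 8  [given at root]
2. n1.tag = "xn"  ["xn"]
3. n1.live = false  [S.val > 8]
4. n2.tag = "w"  [if A₀.live then A₀.tag else "w"]
5. n2.live = false  [A₀.live == true]
6. n3.ok = 12  [terminal]
7. n2.ok = true  [true]
8. n4.cnt = 11  [terminal]
9. n5.tag = "qx"  ["qx"]
10. n5.live = true  [A₀.live == false]
11. n6.cnt = 14  [terminal]
12. n7.cnt = "yq"  [terminal]
13. n8.cnt = "qx"  [terminal]
14. n5.ok = true  [true]
15. n1.ok = false  [A₀.live == true]
16. n9.val = "yz"  ["yz"]
17. n9.hot = 6  [6]
18. n10.tag = "ryz"  ["r" ++ B.val]
19. n10.live = true  [B.hot > 5]
20. n11.ok = 0  [terminal]
21. n12.cnt = 1  [terminal]
22. n10.ok = false  [not A.live]
23. n9.acc = -3  [B.hot - 9]
24. n13.val = "uk"  ["uk"]
25. n13.hot = 24  [S.val * 3]
26. n14.cnt = 6  [terminal]
27. n13.acc = -9  [B.hot - 33]
28. n0.ok = 13  [B₁.acc * -1 + 4]

13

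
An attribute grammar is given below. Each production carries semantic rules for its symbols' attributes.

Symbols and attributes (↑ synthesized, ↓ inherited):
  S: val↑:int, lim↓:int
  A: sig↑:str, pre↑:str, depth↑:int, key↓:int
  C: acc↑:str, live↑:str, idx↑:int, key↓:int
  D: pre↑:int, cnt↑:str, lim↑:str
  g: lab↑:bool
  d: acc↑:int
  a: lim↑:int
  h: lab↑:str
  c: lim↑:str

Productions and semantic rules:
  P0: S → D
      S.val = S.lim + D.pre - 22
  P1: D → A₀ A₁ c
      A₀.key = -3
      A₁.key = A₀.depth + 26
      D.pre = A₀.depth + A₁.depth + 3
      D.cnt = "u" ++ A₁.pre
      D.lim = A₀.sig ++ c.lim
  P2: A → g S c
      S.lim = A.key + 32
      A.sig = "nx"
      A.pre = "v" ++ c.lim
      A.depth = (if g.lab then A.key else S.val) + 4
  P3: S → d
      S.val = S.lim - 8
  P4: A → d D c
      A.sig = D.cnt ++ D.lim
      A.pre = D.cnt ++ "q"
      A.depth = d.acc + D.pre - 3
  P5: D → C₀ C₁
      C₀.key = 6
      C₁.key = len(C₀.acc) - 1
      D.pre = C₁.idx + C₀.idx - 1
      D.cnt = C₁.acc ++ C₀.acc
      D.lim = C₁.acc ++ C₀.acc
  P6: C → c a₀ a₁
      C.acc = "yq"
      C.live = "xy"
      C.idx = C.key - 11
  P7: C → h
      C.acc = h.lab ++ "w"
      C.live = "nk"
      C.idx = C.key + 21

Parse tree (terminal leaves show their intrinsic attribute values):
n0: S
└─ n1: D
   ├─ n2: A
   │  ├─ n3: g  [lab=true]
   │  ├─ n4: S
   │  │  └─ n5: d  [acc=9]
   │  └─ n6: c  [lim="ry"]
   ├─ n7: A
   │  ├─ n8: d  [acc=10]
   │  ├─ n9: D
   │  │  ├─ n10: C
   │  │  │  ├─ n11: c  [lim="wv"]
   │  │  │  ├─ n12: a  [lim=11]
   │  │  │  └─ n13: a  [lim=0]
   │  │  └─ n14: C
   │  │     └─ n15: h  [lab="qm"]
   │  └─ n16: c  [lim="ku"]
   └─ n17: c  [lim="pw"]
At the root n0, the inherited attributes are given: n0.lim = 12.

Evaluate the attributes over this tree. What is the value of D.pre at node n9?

16

1. n0.lim = 12  [given at root]
2. n2.key = -3  [-3]
3. n3.lab = true  [terminal]
4. n4.lim = 29  [A.key + 32]
5. n5.acc = 9  [terminal]
6. n4.val = 21  [S.lim - 8]
7. n6.lim = "ry"  [terminal]
8. n2.sig = "nx"  ["nx"]
9. n2.pre = "vry"  ["v" ++ c.lim]
10. n2.depth = 1  [(if g.lab then A.key else S.val) + 4]
11. n7.key = 27  [A₀.depth + 26]
12. n8.acc = 10  [terminal]
13. n10.key = 6  [6]
14. n11.lim = "wv"  [terminal]
15. n12.lim = 11  [terminal]
16. n13.lim = 0  [terminal]
17. n10.acc = "yq"  ["yq"]
18. n10.live = "xy"  ["xy"]
19. n10.idx = -5  [C.key - 11]
20. n14.key = 1  [len(C₀.acc) - 1]
21. n15.lab = "qm"  [terminal]
22. n14.acc = "qmw"  [h.lab ++ "w"]
23. n14.live = "nk"  ["nk"]
24. n14.idx = 22  [C.key + 21]
25. n9.pre = 16  [C₁.idx + C₀.idx - 1]
26. n9.cnt = "qmwyq"  [C₁.acc ++ C₀.acc]
27. n9.lim = "qmwyq"  [C₁.acc ++ C₀.acc]
28. n16.lim = "ku"  [terminal]
29. n7.sig = "qmwyqqmwyq"  [D.cnt ++ D.lim]
30. n7.pre = "qmwyqq"  [D.cnt ++ "q"]
31. n7.depth = 23  [d.acc + D.pre - 3]
32. n17.lim = "pw"  [terminal]
33. n1.pre = 27  [A₀.depth + A₁.depth + 3]
34. n1.cnt = "uqmwyqq"  ["u" ++ A₁.pre]
35. n1.lim = "nxpw"  [A₀.sig ++ c.lim]
36. n0.val = 17  [S.lim + D.pre - 22]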